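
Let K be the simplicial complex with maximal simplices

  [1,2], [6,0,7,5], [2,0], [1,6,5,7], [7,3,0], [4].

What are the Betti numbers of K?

Fix the vertex order 0 < 1 < 2 < 3 < 4 < 5 < 6 < 7 and write every simplex with vertices in increasing order. Then dim K = 3 and the simplices of K are:

  0-simplices (8): [0], [1], [2], [3], [4], [5], [6], [7]
  1-simplices (13): [0,2], [0,3], [0,5], [0,6], [0,7], [1,2], [1,5], [1,6], [1,7], [3,7], [5,6], [5,7], [6,7]
  2-simplices (8): [0,3,7], [0,5,6], [0,5,7], [0,6,7], [1,5,6], [1,5,7], [1,6,7], [5,6,7]
  3-simplices (2): [0,5,6,7], [1,5,6,7]

giving chain groups C_0 ≅ Z^8, C_1 ≅ Z^13, C_2 ≅ Z^8, C_3 ≅ Z^2.

∂_1: C_1 → C_0 sends each edge [p,q] (with p < q) to q − p. For instance
  ∂[6,7] = [7] − [6].
This gives a 8×13 integer matrix of rank 6; reducing to Smith normal form yields diagonal entries (1,1,1,1,1,1).

Boundary ∂_2: C_2 → C_1 sends each 2-simplex [p,q,r] to [q,r] − [p,r] + [p,q]. For instance
  ∂[0,6,7] = [6,7] − [0,7] + [0,6],
  ∂[5,6,7] = [6,7] − [5,7] + [5,6].
The 13×8 boundary matrix has rank 6 and Smith normal form diag(1,1,1,1,1,1).

The boundary map ∂_3: C_3 → C_2 sends each 3-simplex σ to the alternating sum Σ_i (−1)^i (σ with its i-th vertex removed). For instance
  ∂[1,5,6,7] = [5,6,7] − [1,6,7] + [1,5,7] − [1,5,6],
  ∂[0,5,6,7] = [5,6,7] − [0,6,7] + [0,5,7] − [0,5,6].
This gives a 8×2 integer matrix of rank 2; reducing to Smith normal form yields diagonal entries (1,1).

From H_k ≅ ker(∂_k) / im(∂_{k+1}) we obtain:

  H_0: rank C_0 − rank ∂_1 = 8 − 6 = 2, and the invariant factors of ∂_1 are all 1, so H_0 = Z^2.
  H_1: rank ker ∂_1 − rank ∂_2 = (13 − 6) − 6 = 1, and the invariant factors of ∂_2 are all 1, so H_1 = Z.
  H_2: rank ker ∂_2 − rank ∂_3 = (8 − 6) − 2 = 0, and the invariant factors of ∂_3 are all 1, so H_2 = 0.
  H_3: rank ker ∂_3 − rank ∂_4 = (2 − 2) − 0 = 0, and there is no ∂_4, so H_3 = 0.

As a check, the Euler characteristic is 8 − 13 + 8 − 2 = 1, which agrees with 2 − 1 + 0 − 0 = 1.

Hence the Betti numbers are b_0 = 2, b_1 = 1, b_2 = 0, b_3 = 0.

b_0 = 2, b_1 = 1, b_2 = 0, b_3 = 0.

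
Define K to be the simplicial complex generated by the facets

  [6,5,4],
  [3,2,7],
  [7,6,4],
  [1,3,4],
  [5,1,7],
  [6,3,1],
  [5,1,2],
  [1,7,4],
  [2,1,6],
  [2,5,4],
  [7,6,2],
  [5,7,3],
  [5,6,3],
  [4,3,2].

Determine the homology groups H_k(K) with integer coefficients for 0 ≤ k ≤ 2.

We work with the vertex ordering 1 < 2 < 3 < 4 < 5 < 6 < 7. The simplices of K, each written with vertices in increasing order, are:

  0-simplices (7): [1], [2], [3], [4], [5], [6], [7]
  1-simplices (21): [1,2], [1,3], [1,4], [1,5], [1,6], [1,7], [2,3], [2,4], [2,5], [2,6], [2,7], [3,4], [3,5], [3,6], [3,7], [4,5], [4,6], [4,7], [5,6], [5,7], [6,7]
  2-simplices (14): [1,2,5], [1,2,6], [1,3,4], [1,3,6], [1,4,7], [1,5,7], [2,3,4], [2,3,7], [2,4,5], [2,6,7], [3,5,6], [3,5,7], [4,5,6], [4,6,7]

giving chain groups C_0 ≅ Z^7, C_1 ≅ Z^21, C_2 ≅ Z^14.

Boundary ∂_1: C_1 → C_0 is given by ∂[p,q] = [q] − [p]. For instance
  ∂[2,6] = [6] − [2].
The 7×21 boundary matrix has rank 6 and Smith normal form diag(1,1,1,1,1,1).

∂_2: C_2 → C_1 maps a triangle to the signed sum of its edges. For instance
  ∂[1,2,5] = [2,5] − [1,5] + [1,2],
  ∂[1,3,4] = [3,4] − [1,4] + [1,3].
As a 21×14 matrix over Z this has rank 13, with invariant factors (1,1,1,1,1,1,1,1,1,1,1,1,1).

From H_k ≅ ker(∂_k) / im(∂_{k+1}) we obtain:

  H_0: rank C_0 − rank ∂_1 = 7 − 6 = 1, and the invariant factors of ∂_1 are all 1, so H_0 = Z.
  H_1: rank ker ∂_1 − rank ∂_2 = (21 − 6) − 13 = 2, and the invariant factors of ∂_2 are all 1, so H_1 = Z^2.
  H_2: rank ker ∂_2 − rank ∂_3 = (14 − 13) − 0 = 1, and there is no ∂_3, so H_2 = Z.

H_0 ≅ Z,  H_1 ≅ Z^2,  H_2 ≅ Z.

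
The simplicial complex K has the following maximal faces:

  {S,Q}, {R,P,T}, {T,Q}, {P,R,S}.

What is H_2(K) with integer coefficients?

We work with the vertex ordering P < Q < R < S < T. The simplices of K, each written with vertices in increasing order, are:

  0-simplices (5): P, Q, R, S, T
  1-simplices (7): PR, PS, PT, QS, QT, RS, RT
  2-simplices (2): PRS, PRT

Hence C_0 ≅ Z^5, C_1 ≅ Z^7, C_2 ≅ Z^2.

Boundary ∂_1: C_1 → C_0 sends each edge [p,q] (with p < q) to q − p. For instance
  ∂RS = S − R.
The 5×7 boundary matrix has rank 4 and Smith normal form diag(1,1,1,1).

The boundary map ∂_2: C_2 → C_1 acts by ∂[p,q,r] = [q,r] − [p,r] + [p,q]. For instance
  ∂PRS = RS − PS + PR,
  ∂PRT = RT − PT + PR.
As a 7×2 matrix over Z this has rank 2, with invariant factors (1,1).

Reading off H_k = ker ∂_k / im ∂_{k+1}:

  H_2: rank ker ∂_2 − rank ∂_3 = (2 − 2) − 0 = 0, and there is no ∂_3, so H_2 = 0.

H_2 = 0.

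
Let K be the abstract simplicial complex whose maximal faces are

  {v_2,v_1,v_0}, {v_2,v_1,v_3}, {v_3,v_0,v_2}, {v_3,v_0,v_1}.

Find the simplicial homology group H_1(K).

H_1 ≅ 0.

Order the vertices as v_0 < v_1 < v_2 < v_3. Listing each simplex with vertices in this order, K has dimension 2 with simplices:

  0-simplices (4): [v_0], [v_1], [v_2], [v_3]
  1-simplices (6): [v_0,v_1], [v_0,v_2], [v_0,v_3], [v_1,v_2], [v_1,v_3], [v_2,v_3]
  2-simplices (4): [v_0,v_1,v_2], [v_0,v_1,v_3], [v_0,v_2,v_3], [v_1,v_2,v_3]

giving chain groups C_0 ≅ Z^4, C_1 ≅ Z^6, C_2 ≅ Z^4.

∂_1: C_1 → C_0 maps an edge to its endpoints' difference, ∂[p,q] = q − p.
As a 4×6 matrix over Z this has rank 3, with invariant factors (1,1,1).

∂_2: C_2 → C_1 sends each 2-simplex [p,q,r] to [q,r] − [p,r] + [p,q]. For instance
  ∂[v_1,v_2,v_3] = [v_2,v_3] − [v_1,v_3] + [v_1,v_2],
  ∂[v_0,v_1,v_2] = [v_1,v_2] − [v_0,v_2] + [v_0,v_1].
The 6×4 boundary matrix has rank 3 and Smith normal form diag(1,1,1).

Computing H_k = (kernel of ∂_k) / (image of ∂_{k+1}):

  H_1: rank ker ∂_1 − rank ∂_2 = (6 − 3) − 3 = 0, and the invariant factors of ∂_2 are all 1, so H_1 ≅ 0.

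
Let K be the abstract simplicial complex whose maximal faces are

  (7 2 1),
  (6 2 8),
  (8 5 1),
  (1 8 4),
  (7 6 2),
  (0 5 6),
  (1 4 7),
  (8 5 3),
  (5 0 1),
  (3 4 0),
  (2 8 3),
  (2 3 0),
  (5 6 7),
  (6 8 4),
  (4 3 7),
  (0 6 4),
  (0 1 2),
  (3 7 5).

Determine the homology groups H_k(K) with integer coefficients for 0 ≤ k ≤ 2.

H_0 ≅ Z,  H_1 ≅ Z^2,  H_2 ≅ Z.

We work with the vertex ordering 0 < 1 < 2 < 3 < 4 < 5 < 6 < 7 < 8. The simplices of K, each written with vertices in increasing order, are:

  0-simplices (9): [0], [1], [2], [3], [4], [5], [6], [7], [8]
  1-simplices (27): (27 of them)
  2-simplices (18): [0,1,2], [0,1,5], [0,2,3], [0,3,4], [0,4,6], [0,5,6], [1,2,7], [1,4,7], [1,4,8], [1,5,8], [2,3,8], [2,6,7], [2,6,8], [3,4,7], [3,5,7], [3,5,8], [4,6,8], [5,6,7]

Hence C_0 ≅ Z^9, C_1 ≅ Z^27, C_2 ≅ Z^18.

∂_1: C_1 → C_0 is given by ∂[p,q] = [q] − [p].
As a 9×27 matrix over Z this has rank 8, with invariant factors (1,1,1,1,1,1,1,1).

The boundary map ∂_2: C_2 → C_1 acts by ∂[p,q,r] = [q,r] − [p,r] + [p,q]. For instance
  ∂[1,5,8] = [5,8] − [1,8] + [1,5],
  ∂[1,2,7] = [2,7] − [1,7] + [1,2].
The 27×18 boundary matrix has rank 17 and Smith normal form diag(1,1,1,1,1,1,1,1,1,1,1,1,1,1,1,1,1).

Now H_k = ker ∂_k / im ∂_{k+1}, so:

  H_0: rank C_0 − rank ∂_1 = 9 − 8 = 1, and the invariant factors of ∂_1 are all 1, so H_0 = Z.
  H_1: rank ker ∂_1 − rank ∂_2 = (27 − 8) − 17 = 2, and the invariant factors of ∂_2 are all 1, so H_1 = Z^2.
  H_2: rank ker ∂_2 − rank ∂_3 = (18 − 17) − 0 = 1, and there is no ∂_3, so H_2 = Z.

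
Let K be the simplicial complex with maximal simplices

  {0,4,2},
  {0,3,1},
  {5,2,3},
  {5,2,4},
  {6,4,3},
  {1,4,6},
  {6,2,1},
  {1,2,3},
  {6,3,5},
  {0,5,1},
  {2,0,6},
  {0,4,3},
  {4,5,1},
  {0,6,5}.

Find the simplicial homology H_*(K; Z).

Take the total order 0 < 1 < 2 < 3 < 4 < 5 < 6 on the vertex set. Then K (dimension 2) consists of the simplices:

  0-simplices (7): [0], [1], [2], [3], [4], [5], [6]
  1-simplices (21): [0,1], [0,2], [0,3], [0,4], [0,5], [0,6], [1,2], [1,3], [1,4], [1,5], [1,6], [2,3], [2,4], [2,5], [2,6], [3,4], [3,5], [3,6], [4,5], [4,6], [5,6]
  2-simplices (14): [0,1,3], [0,1,5], [0,2,4], [0,2,6], [0,3,4], [0,5,6], [1,2,3], [1,2,6], [1,4,5], [1,4,6], [2,3,5], [2,4,5], [3,4,6], [3,5,6]

Hence C_0 ≅ Z^7, C_1 ≅ Z^21, C_2 ≅ Z^14.

∂_1: C_1 → C_0 sends each edge [p,q] (with p < q) to q − p. For instance
  ∂[1,6] = [6] − [1].
The resulting 7×21 matrix has rank 6, and its Smith normal form has invariant factors (1,1,1,1,1,1).

∂_2: C_2 → C_1 sends each 2-simplex [p,q,r] to [q,r] − [p,r] + [p,q]. For instance
  ∂[0,2,6] = [2,6] − [0,6] + [0,2],
  ∂[2,4,5] = [4,5] − [2,5] + [2,4].
The 21×14 boundary matrix has rank 13 and Smith normal form diag(1,1,1,1,1,1,1,1,1,1,1,1,1).

Now H_k = ker ∂_k / im ∂_{k+1}, so:

  H_0: rank C_0 − rank ∂_1 = 7 − 6 = 1, and the invariant factors of ∂_1 are all 1, so H_0 = Z.
  H_1: rank ker ∂_1 − rank ∂_2 = (21 − 6) − 13 = 2, and the invariant factors of ∂_2 are all 1, so H_1 = Z^2.
  H_2: rank ker ∂_2 − rank ∂_3 = (14 − 13) − 0 = 1, and there is no ∂_3, so H_2 = Z.

As a check, the Euler characteristic is 7 − 21 + 14 = 0, which agrees with 1 − 2 + 1 = 0.

H_0 = Z,  H_1 = Z^2,  H_2 = Z.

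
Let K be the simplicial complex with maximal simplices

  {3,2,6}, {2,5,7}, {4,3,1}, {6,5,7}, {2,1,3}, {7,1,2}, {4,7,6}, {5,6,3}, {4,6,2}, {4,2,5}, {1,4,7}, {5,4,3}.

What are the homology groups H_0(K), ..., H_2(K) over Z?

H_0 ≅ Z,  H_1 ≅ Z/2,  H_2 = 0.

Order the vertices as 1 < 2 < 3 < 4 < 5 < 6 < 7. Listing each simplex with vertices in this order, K has dimension 2 with simplices:

  0-simplices (7): [1], [2], [3], [4], [5], [6], [7]
  1-simplices (18): [1,2], [1,3], [1,4], [1,7], [2,3], [2,4], [2,5], [2,6], [2,7], [3,4], [3,5], [3,6], [4,5], [4,6], [4,7], [5,6], [5,7], [6,7]
  2-simplices (12): [1,2,3], [1,2,7], [1,3,4], [1,4,7], [2,3,6], [2,4,5], [2,4,6], [2,5,7], [3,4,5], [3,5,6], [4,6,7], [5,6,7]

so the chain groups are C_0 ≅ Z^7, C_1 ≅ Z^18, C_2 ≅ Z^12.

The boundary map ∂_1: C_1 → C_0 is given by ∂[p,q] = [q] − [p]. For instance
  ∂[2,5] = [5] − [2].
The resulting 7×18 matrix has rank 6, and its Smith normal form has invariant factors (1,1,1,1,1,1).

The boundary map ∂_2: C_2 → C_1 acts by ∂[p,q,r] = [q,r] − [p,r] + [p,q]. For instance
  ∂[3,5,6] = [5,6] − [3,6] + [3,5],
  ∂[1,4,7] = [4,7] − [1,7] + [1,4].
This gives a 18×12 integer matrix of rank 12; reducing to Smith normal form yields diagonal entries (1,1,1,1,1,1,1,1,1,1,1,2).

Now H_k = ker ∂_k / im ∂_{k+1}, so:

  H_0: rank C_0 − rank ∂_1 = 7 − 6 = 1, and the invariant factors of ∂_1 are all 1, so H_0 = Z.
  H_1: rank ker ∂_1 − rank ∂_2 = (18 − 6) − 12 = 0, and ∂_2 has invariant factor 2 > 1, so H_1 = Z/2.
  H_2: rank ker ∂_2 − rank ∂_3 = (12 − 12) − 0 = 0, and there is no ∂_3, so H_2 = 0.

As a check, the Euler characteristic is 7 − 18 + 12 = 1, which agrees with 1 − 0 + 0 = 1.
(K is a triangulation of the real projective plane RP^2.)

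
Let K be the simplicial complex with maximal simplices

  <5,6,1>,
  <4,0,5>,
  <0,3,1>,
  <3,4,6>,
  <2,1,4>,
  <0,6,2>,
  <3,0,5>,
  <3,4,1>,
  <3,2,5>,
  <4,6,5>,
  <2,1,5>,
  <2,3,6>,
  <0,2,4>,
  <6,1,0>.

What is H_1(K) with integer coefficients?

H_1 = Z^2.

Take the total order 0 < 1 < 2 < 3 < 4 < 5 < 6 on the vertex set. Then K (dimension 2) consists of the simplices:

  0-simplices (7): [0], [1], [2], [3], [4], [5], [6]
  1-simplices (21): [0,1], [0,2], [0,3], [0,4], [0,5], [0,6], [1,2], [1,3], [1,4], [1,5], [1,6], [2,3], [2,4], [2,5], [2,6], [3,4], [3,5], [3,6], [4,5], [4,6], [5,6]
  2-simplices (14): [0,1,3], [0,1,6], [0,2,4], [0,2,6], [0,3,5], [0,4,5], [1,2,4], [1,2,5], [1,3,4], [1,5,6], [2,3,5], [2,3,6], [3,4,6], [4,5,6]

Hence C_0 ≅ Z^7, C_1 ≅ Z^21, C_2 ≅ Z^14.

∂_1: C_1 → C_0 sends each edge [p,q] (with p < q) to q − p.
The 7×21 boundary matrix has rank 6 and Smith normal form diag(1,1,1,1,1,1).

∂_2: C_2 → C_1 sends each 2-simplex [p,q,r] to [q,r] − [p,r] + [p,q]. For instance
  ∂[0,4,5] = [4,5] − [0,5] + [0,4],
  ∂[3,4,6] = [4,6] − [3,6] + [3,4].
The resulting 21×14 matrix has rank 13, and its Smith normal form has invariant factors (1,1,1,1,1,1,1,1,1,1,1,1,1).

Now H_k = ker ∂_k / im ∂_{k+1}, so:

  H_1: rank ker ∂_1 − rank ∂_2 = (21 − 6) − 13 = 2, and the invariant factors of ∂_2 are all 1, so H_1 ≅ Z^2.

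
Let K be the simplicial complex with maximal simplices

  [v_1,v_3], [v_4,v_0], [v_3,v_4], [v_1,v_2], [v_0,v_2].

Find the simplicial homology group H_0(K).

We work with the vertex ordering v_0 < v_1 < v_2 < v_3 < v_4. The simplices of K, each written with vertices in increasing order, are:

  0-simplices (5): [v_0], [v_1], [v_2], [v_3], [v_4]
  1-simplices (5): [v_0,v_2], [v_0,v_4], [v_1,v_2], [v_1,v_3], [v_3,v_4]

Hence C_0 ≅ Z^5, C_1 ≅ Z^5.

∂_1: C_1 → C_0 maps an edge to its endpoints' difference, ∂[p,q] = q − p. For instance
  ∂[v_0,v_4] = [v_4] − [v_0].
This gives a 5×5 integer matrix of rank 4; reducing to Smith normal form yields diagonal entries (1,1,1,1).

From H_k ≅ ker(∂_k) / im(∂_{k+1}) we obtain:

  H_0: rank C_0 − rank ∂_1 = 5 − 4 = 1, and the invariant factors of ∂_1 are all 1, so H_0 ≅ Z.

(K is a triangulation of the circle S^1.)

H_0 = Z.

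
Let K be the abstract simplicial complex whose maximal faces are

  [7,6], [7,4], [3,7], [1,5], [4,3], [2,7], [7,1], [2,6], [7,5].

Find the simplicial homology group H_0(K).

Take the total order 1 < 2 < 3 < 4 < 5 < 6 < 7 on the vertex set. Then K (dimension 1) consists of the simplices:

  0-simplices (7): [1], [2], [3], [4], [5], [6], [7]
  1-simplices (9): [1,5], [1,7], [2,6], [2,7], [3,4], [3,7], [4,7], [5,7], [6,7]

giving chain groups C_0 ≅ Z^7, C_1 ≅ Z^9.

The boundary map ∂_1: C_1 → C_0 maps an edge to its endpoints' difference, ∂[p,q] = q − p. For instance
  ∂[3,4] = [4] − [3].
The 7×9 boundary matrix has rank 6 and Smith normal form diag(1,1,1,1,1,1).

From H_k ≅ ker(∂_k) / im(∂_{k+1}) we obtain:

  H_0: rank C_0 − rank ∂_1 = 7 − 6 = 1, and the invariant factors of ∂_1 are all 1, so H_0 = Z.

(K is a triangulation of a wedge of 3 circles.)

H_0 = Z.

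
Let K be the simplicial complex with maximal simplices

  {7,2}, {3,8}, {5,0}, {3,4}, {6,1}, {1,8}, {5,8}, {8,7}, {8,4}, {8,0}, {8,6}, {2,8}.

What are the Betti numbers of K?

Take the total order 0 < 1 < 2 < 3 < 4 < 5 < 6 < 7 < 8 on the vertex set. Then K (dimension 1) consists of the simplices:

  0-simplices (9): [0], [1], [2], [3], [4], [5], [6], [7], [8]
  1-simplices (12): [0,5], [0,8], [1,6], [1,8], [2,7], [2,8], [3,4], [3,8], [4,8], [5,8], [6,8], [7,8]

giving chain groups C_0 ≅ Z^9, C_1 ≅ Z^12.

The boundary map ∂_1: C_1 → C_0 maps an edge to its endpoints' difference, ∂[p,q] = q − p.
The resulting 9×12 matrix has rank 8, and its Smith normal form has invariant factors (1,1,1,1,1,1,1,1).

From H_k ≅ ker(∂_k) / im(∂_{k+1}) we obtain:

  H_0: rank C_0 − rank ∂_1 = 9 − 8 = 1, and the invariant factors of ∂_1 are all 1, so H_0 = Z.
  H_1: rank ker ∂_1 − rank ∂_2 = (12 − 8) − 0 = 4, and there is no ∂_2, so H_1 = Z^4.

As a check, the Euler characteristic is 9 − 12 = -3, which agrees with 1 − 4 = -3.

Hence the Betti numbers are b_0 = 1, b_1 = 4.

b_0 = 1, b_1 = 4.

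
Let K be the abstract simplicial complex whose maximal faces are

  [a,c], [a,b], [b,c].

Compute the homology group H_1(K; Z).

H_1 = Z.

K has 3 vertices, 3 edges.
rank ∂_1 = 2, rank ∂_2 = 0 ⇒ b_1 = 3 − 2 − 0 = 1. So H_1 ≅ Z.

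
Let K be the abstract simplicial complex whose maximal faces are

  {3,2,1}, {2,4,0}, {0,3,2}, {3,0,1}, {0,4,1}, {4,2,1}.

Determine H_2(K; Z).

H_2 = Z.

K has 5 vertices, 9 edges, 6 triangles.
rank ∂_2 = 5, rank ∂_3 = 0 ⇒ b_2 = 6 − 5 − 0 = 1. So H_2 = Z.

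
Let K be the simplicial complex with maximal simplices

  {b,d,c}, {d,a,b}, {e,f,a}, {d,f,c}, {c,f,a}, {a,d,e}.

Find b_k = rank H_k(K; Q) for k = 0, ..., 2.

b_0 = 1, b_1 = 1, b_2 = 0.

Order the vertices as a < b < c < d < e < f. Listing each simplex with vertices in this order, K has dimension 2 with simplices:

  0-simplices (6): a, b, c, d, e, f
  1-simplices (12): ab, ac, ad, ae, af, bc, bd, cd, cf, de, df, ef
  2-simplices (6): abd, acf, ade, aef, bcd, cdf

Hence C_0 ≅ Z^6, C_1 ≅ Z^12, C_2 ≅ Z^6.

∂_1: C_1 → C_0 maps an edge to its endpoints' difference, ∂[p,q] = q − p.
As a 6×12 matrix over Z this has rank 5, with invariant factors (1,1,1,1,1).

The boundary map ∂_2: C_2 → C_1 sends each 2-simplex [p,q,r] to [q,r] − [p,r] + [p,q]. For instance
  ∂aef = ef − af + ae,
  ∂ade = de − ae + ad.
As a 12×6 matrix over Z this has rank 6, with invariant factors (1,1,1,1,1,1).

Reading off H_k = ker ∂_k / im ∂_{k+1}:

  H_0: rank C_0 − rank ∂_1 = 6 − 5 = 1, and the invariant factors of ∂_1 are all 1, so H_0 = Z.
  H_1: rank ker ∂_1 − rank ∂_2 = (12 − 5) − 6 = 1, and the invariant factors of ∂_2 are all 1, so H_1 = Z.
  H_2: rank ker ∂_2 − rank ∂_3 = (6 − 6) − 0 = 0, and there is no ∂_3, so H_2 = 0.

(K is a triangulation of the cylinder S^1 x I.)

Hence the Betti numbers are b_0 = 1, b_1 = 1, b_2 = 0.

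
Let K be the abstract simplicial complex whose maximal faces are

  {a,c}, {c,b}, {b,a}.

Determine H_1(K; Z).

H_1 ≅ Z.

Fix the vertex order a < b < c and write every simplex with vertices in increasing order. Then dim K = 1 and the simplices of K are:

  0-simplices (3): a, b, c
  1-simplices (3): ab, ac, bc

so the chain groups are C_0 ≅ Z^3, C_1 ≅ Z^3.

Boundary ∂_1: C_1 → C_0 is given by ∂[p,q] = [q] − [p]. For instance
  ∂bc = c − b.
As a 3×3 matrix over Z this has rank 2, with invariant factors (1,1).

Now H_k = ker ∂_k / im ∂_{k+1}, so:

  H_1: rank ker ∂_1 − rank ∂_2 = (3 − 2) − 0 = 1, and there is no ∂_2, so H_1 = Z.

(K is a triangulation of the circle S^1.)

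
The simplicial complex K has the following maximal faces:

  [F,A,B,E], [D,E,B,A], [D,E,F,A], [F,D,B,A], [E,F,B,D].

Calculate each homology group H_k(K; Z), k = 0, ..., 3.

Take the total order A < B < D < E < F on the vertex set. Then K (dimension 3) consists of the simplices:

  0-simplices (5): A, B, D, E, F
  1-simplices (10): AB, AD, AE, AF, BD, BE, BF, DE, DF, EF
  2-simplices (10): ABD, ABE, ABF, ADE, ADF, AEF, BDE, BDF, BEF, DEF
  3-simplices (5): ABDE, ABDF, ABEF, ADEF, BDEF

so the chain groups are C_0 ≅ Z^5, C_1 ≅ Z^10, C_2 ≅ Z^10, C_3 ≅ Z^5.

∂_1: C_1 → C_0 maps an edge to its endpoints' difference, ∂[p,q] = q − p.
This gives a 5×10 integer matrix of rank 4; reducing to Smith normal form yields diagonal entries (1,1,1,1).

∂_2: C_2 → C_1 maps a triangle to the signed sum of its edges. For instance
  ∂ABF = BF − AF + AB,
  ∂BDF = DF − BF + BD.
The 10×10 boundary matrix has rank 6 and Smith normal form diag(1,1,1,1,1,1).

Boundary ∂_3: C_3 → C_2 sends each 3-simplex σ to the alternating sum Σ_i (−1)^i (σ with its i-th vertex removed). For instance
  ∂ADEF = DEF − AEF + ADF − ADE,
  ∂ABDF = BDF − ADF + ABF − ABD.
The 10×5 boundary matrix has rank 4 and Smith normal form diag(1,1,1,1).

Now H_k = ker ∂_k / im ∂_{k+1}, so:

  H_0: rank C_0 − rank ∂_1 = 5 − 4 = 1, and the invariant factors of ∂_1 are all 1, so H_0 = Z.
  H_1: rank ker ∂_1 − rank ∂_2 = (10 − 4) − 6 = 0, and the invariant factors of ∂_2 are all 1, so H_1 = 0.
  H_2: rank ker ∂_2 − rank ∂_3 = (10 − 6) − 4 = 0, and the invariant factors of ∂_3 are all 1, so H_2 = 0.
  H_3: rank ker ∂_3 − rank ∂_4 = (5 − 4) − 0 = 1, and there is no ∂_4, so H_3 = Z.

H_0 ≅ Z,  H_1 = 0,  H_2 = 0,  H_3 ≅ Z.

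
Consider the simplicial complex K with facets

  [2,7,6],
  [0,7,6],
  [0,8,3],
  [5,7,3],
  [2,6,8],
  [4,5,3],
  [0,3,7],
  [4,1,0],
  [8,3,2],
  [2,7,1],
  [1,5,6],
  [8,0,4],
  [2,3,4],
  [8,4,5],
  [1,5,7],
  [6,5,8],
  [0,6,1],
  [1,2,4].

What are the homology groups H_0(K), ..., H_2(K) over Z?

Order the vertices as 0 < 1 < 2 < 3 < 4 < 5 < 6 < 7 < 8. Listing each simplex with vertices in this order, K has dimension 2 with simplices:

  0-simplices (9): [0], [1], [2], [3], [4], [5], [6], [7], [8]
  1-simplices (27): (27 of them)
  2-simplices (18): [0,1,4], [0,1,6], [0,3,7], [0,3,8], [0,4,8], [0,6,7], [1,2,4], [1,2,7], [1,5,6], [1,5,7], [2,3,4], [2,3,8], [2,6,7], [2,6,8], [3,4,5], [3,5,7], [4,5,8], [5,6,8]

giving chain groups C_0 ≅ Z^9, C_1 ≅ Z^27, C_2 ≅ Z^18.

Boundary ∂_1: C_1 → C_0 is given by ∂[p,q] = [q] − [p]. For instance
  ∂[2,6] = [6] − [2].
The 9×27 boundary matrix has rank 8 and Smith normal form diag(1,1,1,1,1,1,1,1).

The boundary map ∂_2: C_2 → C_1 maps a triangle to the signed sum of its edges. For instance
  ∂[3,4,5] = [4,5] − [3,5] + [3,4],
  ∂[0,3,7] = [3,7] − [0,7] + [0,3].
The 27×18 boundary matrix has rank 18 and Smith normal form diag(1,1,1,1,1,1,1,1,1,1,1,1,1,1,1,1,1,2).

Now H_k = ker ∂_k / im ∂_{k+1}, so:

  H_0: rank C_0 − rank ∂_1 = 9 − 8 = 1, and the invariant factors of ∂_1 are all 1, so H_0 = Z.
  H_1: rank ker ∂_1 − rank ∂_2 = (27 − 8) − 18 = 1, and ∂_2 has invariant factor 2 > 1, so H_1 = Z ⊕ Z/2.
  H_2: rank ker ∂_2 − rank ∂_3 = (18 − 18) − 0 = 0, and there is no ∂_3, so H_2 = 0.

As a check, the Euler characteristic is 9 − 27 + 18 = 0, which agrees with 1 − 1 + 0 = 0.

H_0 = Z,  H_1 = Z ⊕ Z/2,  H_2 = 0.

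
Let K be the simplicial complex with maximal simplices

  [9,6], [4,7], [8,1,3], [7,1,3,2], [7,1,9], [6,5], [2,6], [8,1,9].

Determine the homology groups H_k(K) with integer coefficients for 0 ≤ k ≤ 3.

H_0 ≅ Z,  H_1 ≅ Z,  H_2 = 0,  H_3 = 0.

Order the vertices as 1 < 2 < 3 < 4 < 5 < 6 < 7 < 8 < 9. Listing each simplex with vertices in this order, K has dimension 3 with simplices:

  0-simplices (9): [1], [2], [3], [4], [5], [6], [7], [8], [9]
  1-simplices (15): [1,2], [1,3], [1,7], [1,8], [1,9], [2,3], [2,6], [2,7], [3,7], [3,8], [4,7], [5,6], [6,9], [7,9], [8,9]
  2-simplices (7): [1,2,3], [1,2,7], [1,3,7], [1,3,8], [1,7,9], [1,8,9], [2,3,7]
  3-simplices (1): [1,2,3,7]

so the chain groups are C_0 ≅ Z^9, C_1 ≅ Z^15, C_2 ≅ Z^7, C_3 ≅ Z^1.

Boundary ∂_1: C_1 → C_0 sends each edge [p,q] (with p < q) to q − p. For instance
  ∂[2,7] = [7] − [2].
The resulting 9×15 matrix has rank 8, and its Smith normal form has invariant factors (1,1,1,1,1,1,1,1).

Boundary ∂_2: C_2 → C_1 sends each 2-simplex [p,q,r] to [q,r] − [p,r] + [p,q]. For instance
  ∂[1,2,7] = [2,7] − [1,7] + [1,2],
  ∂[1,7,9] = [7,9] − [1,9] + [1,7].
As a 15×7 matrix over Z this has rank 6, with invariant factors (1,1,1,1,1,1).

The boundary map ∂_3: C_3 → C_2 sends each 3-simplex σ to the alternating sum Σ_i (−1)^i (σ with its i-th vertex removed). For instance
  ∂[1,2,3,7] = [2,3,7] − [1,3,7] + [1,2,7] − [1,2,3].
The resulting 7×1 matrix has rank 1, and its Smith normal form has invariant factors (1).

Reading off H_k = ker ∂_k / im ∂_{k+1}:

  H_0: rank C_0 − rank ∂_1 = 9 − 8 = 1, and the invariant factors of ∂_1 are all 1, so H_0 = Z.
  H_1: rank ker ∂_1 − rank ∂_2 = (15 − 8) − 6 = 1, and the invariant factors of ∂_2 are all 1, so H_1 = Z.
  H_2: rank ker ∂_2 − rank ∂_3 = (7 − 6) − 1 = 0, and the invariant factors of ∂_3 are all 1, so H_2 = 0.
  H_3: rank ker ∂_3 − rank ∂_4 = (1 − 1) − 0 = 0, and there is no ∂_4, so H_3 = 0.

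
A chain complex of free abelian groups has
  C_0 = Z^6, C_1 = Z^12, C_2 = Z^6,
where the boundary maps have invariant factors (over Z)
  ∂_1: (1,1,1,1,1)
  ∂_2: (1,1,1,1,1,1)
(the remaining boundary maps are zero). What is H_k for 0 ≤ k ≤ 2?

H_0: b_0 = 6 − 0 − 5 = 1; torsion from ∂_1 factors > 1: none. So H_0 ≅ Z.
H_1: b_1 = 12 − 5 − 6 = 1; torsion from ∂_2 factors > 1: none. So H_1 ≅ Z.
H_2: b_2 = 6 − 6 − 0 = 0; torsion from ∂_3 factors > 1: none. So H_2 ≅ 0.

H_0 ≅ Z,  H_1 ≅ Z,  H_2 = 0.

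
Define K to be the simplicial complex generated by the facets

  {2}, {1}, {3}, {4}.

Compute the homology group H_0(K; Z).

H_0 ≅ Z^4.

Take the total order 1 < 2 < 3 < 4 on the vertex set. Then K (dimension 0) consists of the simplices:

  0-simplices (4): [1], [2], [3], [4]

giving chain groups C_0 ≅ Z^4.

Computing H_k = (kernel of ∂_k) / (image of ∂_{k+1}):

  H_0: rank C_0 − rank ∂_1 = 4 − 0 = 4, and there is no ∂_1, so H_0 = Z^4.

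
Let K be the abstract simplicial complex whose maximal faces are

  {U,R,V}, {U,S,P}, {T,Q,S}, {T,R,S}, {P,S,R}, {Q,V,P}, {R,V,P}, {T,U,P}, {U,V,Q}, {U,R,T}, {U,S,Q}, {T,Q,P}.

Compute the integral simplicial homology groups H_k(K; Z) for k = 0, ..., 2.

H_0 ≅ Z,  H_1 ≅ Z/2,  H_2 = 0.

Take the total order P < Q < R < S < T < U < V on the vertex set. Then K (dimension 2) consists of the simplices:

  0-simplices (7): P, Q, R, S, T, U, V
  1-simplices (18): PQ, PR, PS, PT, PU, PV, QS, QT, QU, QV, RS, RT, RU, RV, ST, SU, TU, UV
  2-simplices (12): PQT, PQV, PRS, PRV, PSU, PTU, QST, QSU, QUV, RST, RTU, RUV

so the chain groups are C_0 ≅ Z^7, C_1 ≅ Z^18, C_2 ≅ Z^12.

The boundary map ∂_1: C_1 → C_0 is given by ∂[p,q] = [q] − [p]. For instance
  ∂RV = V − R.
As a 7×18 matrix over Z this has rank 6, with invariant factors (1,1,1,1,1,1).

The boundary map ∂_2: C_2 → C_1 sends each 2-simplex [p,q,r] to [q,r] − [p,r] + [p,q]. For instance
  ∂RST = ST − RT + RS,
  ∂PQV = QV − PV + PQ.
The resulting 18×12 matrix has rank 12, and its Smith normal form has invariant factors (1,1,1,1,1,1,1,1,1,1,1,2).

Now H_k = ker ∂_k / im ∂_{k+1}, so:

  H_0: rank C_0 − rank ∂_1 = 7 − 6 = 1, and the invariant factors of ∂_1 are all 1, so H_0 = Z.
  H_1: rank ker ∂_1 − rank ∂_2 = (18 − 6) − 12 = 0, and ∂_2 has invariant factor 2 > 1, so H_1 = Z/2.
  H_2: rank ker ∂_2 − rank ∂_3 = (12 − 12) − 0 = 0, and there is no ∂_3, so H_2 = 0.

As a check, the Euler characteristic is 7 − 18 + 12 = 1, which agrees with 1 − 0 + 0 = 1.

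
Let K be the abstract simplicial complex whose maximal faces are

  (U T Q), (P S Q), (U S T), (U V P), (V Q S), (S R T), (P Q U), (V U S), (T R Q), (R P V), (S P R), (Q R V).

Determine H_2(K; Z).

Fix the vertex order P < Q < R < S < T < U < V and write every simplex with vertices in increasing order. Then dim K = 2 and the simplices of K are:

  0-simplices (7): P, Q, R, S, T, U, V
  1-simplices (18): PQ, PR, PS, PU, PV, QR, QS, QT, QU, QV, RS, RT, RV, ST, SU, SV, TU, UV
  2-simplices (12): PQS, PQU, PRS, PRV, PUV, QRT, QRV, QSV, QTU, RST, STU, SUV

Hence C_0 ≅ Z^7, C_1 ≅ Z^18, C_2 ≅ Z^12.

∂_1: C_1 → C_0 sends each edge [p,q] (with p < q) to q − p. For instance
  ∂QT = T − Q.
The 7×18 boundary matrix has rank 6 and Smith normal form diag(1,1,1,1,1,1).

∂_2: C_2 → C_1 acts by ∂[p,q,r] = [q,r] − [p,r] + [p,q]. For instance
  ∂STU = TU − SU + ST,
  ∂PQS = QS − PS + PQ.
As a 18×12 matrix over Z this has rank 12, with invariant factors (1,1,1,1,1,1,1,1,1,1,1,2).

From H_k ≅ ker(∂_k) / im(∂_{k+1}) we obtain:

  H_2: rank ker ∂_2 − rank ∂_3 = (12 − 12) − 0 = 0, and there is no ∂_3, so H_2 ≅ 0.

H_2 = 0.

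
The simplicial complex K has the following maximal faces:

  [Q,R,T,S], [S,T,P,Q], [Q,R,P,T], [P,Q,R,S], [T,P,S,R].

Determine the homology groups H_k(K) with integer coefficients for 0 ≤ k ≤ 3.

Fix the vertex order P < Q < R < S < T and write every simplex with vertices in increasing order. Then dim K = 3 and the simplices of K are:

  0-simplices (5): P, Q, R, S, T
  1-simplices (10): PQ, PR, PS, PT, QR, QS, QT, RS, RT, ST
  2-simplices (10): PQR, PQS, PQT, PRS, PRT, PST, QRS, QRT, QST, RST
  3-simplices (5): PQRS, PQRT, PQST, PRST, QRST

Hence C_0 ≅ Z^5, C_1 ≅ Z^10, C_2 ≅ Z^10, C_3 ≅ Z^5.

∂_1: C_1 → C_0 is given by ∂[p,q] = [q] − [p]. For instance
  ∂QS = S − Q.
This gives a 5×10 integer matrix of rank 4; reducing to Smith normal form yields diagonal entries (1,1,1,1).

Boundary ∂_2: C_2 → C_1 acts by ∂[p,q,r] = [q,r] − [p,r] + [p,q]. For instance
  ∂PQS = QS − PS + PQ,
  ∂PQT = QT − PT + PQ.
The 10×10 boundary matrix has rank 6 and Smith normal form diag(1,1,1,1,1,1).

∂_3: C_3 → C_2 sends each 3-simplex σ to the alternating sum Σ_i (−1)^i (σ with its i-th vertex removed). For instance
  ∂PQRT = QRT − PRT + PQT − PQR,
  ∂PQRS = QRS − PRS + PQS − PQR.
The resulting 10×5 matrix has rank 4, and its Smith normal form has invariant factors (1,1,1,1).

Computing H_k = (kernel of ∂_k) / (image of ∂_{k+1}):

  H_0: rank C_0 − rank ∂_1 = 5 − 4 = 1, and the invariant factors of ∂_1 are all 1, so H_0 = Z.
  H_1: rank ker ∂_1 − rank ∂_2 = (10 − 4) − 6 = 0, and the invariant factors of ∂_2 are all 1, so H_1 = 0.
  H_2: rank ker ∂_2 − rank ∂_3 = (10 − 6) − 4 = 0, and the invariant factors of ∂_3 are all 1, so H_2 = 0.
  H_3: rank ker ∂_3 − rank ∂_4 = (5 − 4) − 0 = 1, and there is no ∂_4, so H_3 = Z.

H_0 ≅ Z,  H_1 = 0,  H_2 = 0,  H_3 ≅ Z.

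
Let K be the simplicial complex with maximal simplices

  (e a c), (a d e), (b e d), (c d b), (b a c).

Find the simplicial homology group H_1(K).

H_1 = Z.

We work with the vertex ordering a < b < c < d < e. The simplices of K, each written with vertices in increasing order, are:

  0-simplices (5): a, b, c, d, e
  1-simplices (10): ab, ac, ad, ae, bc, bd, be, cd, ce, de
  2-simplices (5): abc, ace, ade, bcd, bde

so the chain groups are C_0 ≅ Z^5, C_1 ≅ Z^10, C_2 ≅ Z^5.

The boundary map ∂_1: C_1 → C_0 sends each edge [p,q] (with p < q) to q − p.
The 5×10 boundary matrix has rank 4 and Smith normal form diag(1,1,1,1).

The boundary map ∂_2: C_2 → C_1 acts by ∂[p,q,r] = [q,r] − [p,r] + [p,q]. For instance
  ∂ade = de − ae + ad,
  ∂ace = ce − ae + ac.
The 10×5 boundary matrix has rank 5 and Smith normal form diag(1,1,1,1,1).

Now H_k = ker ∂_k / im ∂_{k+1}, so:

  H_1: rank ker ∂_1 − rank ∂_2 = (10 − 4) − 5 = 1, and the invariant factors of ∂_2 are all 1, so H_1 ≅ Z.

(K is a triangulation of the Möbius band.)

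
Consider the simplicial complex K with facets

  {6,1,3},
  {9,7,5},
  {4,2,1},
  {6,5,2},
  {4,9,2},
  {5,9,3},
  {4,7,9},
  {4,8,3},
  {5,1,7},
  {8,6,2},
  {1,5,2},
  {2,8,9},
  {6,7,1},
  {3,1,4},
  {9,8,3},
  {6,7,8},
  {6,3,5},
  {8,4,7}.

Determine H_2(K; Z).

H_2 = 0.

Take the total order 1 < 2 < 3 < 4 < 5 < 6 < 7 < 8 < 9 on the vertex set. Then K (dimension 2) consists of the simplices:

  0-simplices (9): [1], [2], [3], [4], [5], [6], [7], [8], [9]
  1-simplices (27): (27 of them)
  2-simplices (18): [1,2,4], [1,2,5], [1,3,4], [1,3,6], [1,5,7], [1,6,7], [2,4,9], [2,5,6], [2,6,8], [2,8,9], [3,4,8], [3,5,6], [3,5,9], [3,8,9], [4,7,8], [4,7,9], [5,7,9], [6,7,8]

giving chain groups C_0 ≅ Z^9, C_1 ≅ Z^27, C_2 ≅ Z^18.

∂_1: C_1 → C_0 sends each edge [p,q] (with p < q) to q − p.
This gives a 9×27 integer matrix of rank 8; reducing to Smith normal form yields diagonal entries (1,1,1,1,1,1,1,1).

Boundary ∂_2: C_2 → C_1 acts by ∂[p,q,r] = [q,r] − [p,r] + [p,q]. For instance
  ∂[2,5,6] = [5,6] − [2,6] + [2,5],
  ∂[6,7,8] = [7,8] − [6,8] + [6,7].
The 27×18 boundary matrix has rank 18 and Smith normal form diag(1,1,1,1,1,1,1,1,1,1,1,1,1,1,1,1,1,2).

From H_k ≅ ker(∂_k) / im(∂_{k+1}) we obtain:

  H_2: rank ker ∂_2 − rank ∂_3 = (18 − 18) − 0 = 0, and there is no ∂_3, so H_2 = 0.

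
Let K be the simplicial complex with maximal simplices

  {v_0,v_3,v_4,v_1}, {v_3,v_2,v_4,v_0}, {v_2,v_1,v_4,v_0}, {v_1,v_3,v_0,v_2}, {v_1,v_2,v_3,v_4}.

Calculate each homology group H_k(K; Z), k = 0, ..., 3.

H_0 = Z,  H_1 = 0,  H_2 = 0,  H_3 = Z.

K has 5 vertices, 10 edges, 10 triangles, 5 3-simplices.
rank ∂_0 = 0, rank ∂_1 = 4 ⇒ b_0 = 5 − 0 − 4 = 1; all invariant factors of ∂_1 are 1 so no torsion. So H_0 ≅ Z.
rank ∂_1 = 4, rank ∂_2 = 6 ⇒ b_1 = 10 − 4 − 6 = 0; all invariant factors of ∂_2 are 1 so no torsion. So H_1 ≅ 0.
rank ∂_2 = 6, rank ∂_3 = 4 ⇒ b_2 = 10 − 6 − 4 = 0; all invariant factors of ∂_3 are 1 so no torsion. So H_2 ≅ 0.
rank ∂_3 = 4, rank ∂_4 = 0 ⇒ b_3 = 5 − 4 − 0 = 1. So H_3 ≅ Z.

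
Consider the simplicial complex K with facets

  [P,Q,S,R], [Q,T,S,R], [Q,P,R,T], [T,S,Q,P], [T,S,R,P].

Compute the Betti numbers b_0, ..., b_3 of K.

Fix the vertex order P < Q < R < S < T and write every simplex with vertices in increasing order. Then dim K = 3 and the simplices of K are:

  0-simplices (5): P, Q, R, S, T
  1-simplices (10): PQ, PR, PS, PT, QR, QS, QT, RS, RT, ST
  2-simplices (10): PQR, PQS, PQT, PRS, PRT, PST, QRS, QRT, QST, RST
  3-simplices (5): PQRS, PQRT, PQST, PRST, QRST

so the chain groups are C_0 ≅ Z^5, C_1 ≅ Z^10, C_2 ≅ Z^10, C_3 ≅ Z^5.

Boundary ∂_1: C_1 → C_0 maps an edge to its endpoints' difference, ∂[p,q] = q − p.
This gives a 5×10 integer matrix of rank 4; reducing to Smith normal form yields diagonal entries (1,1,1,1).

The boundary map ∂_2: C_2 → C_1 maps a triangle to the signed sum of its edges. For instance
  ∂RST = ST − RT + RS,
  ∂PRT = RT − PT + PR.
The resulting 10×10 matrix has rank 6, and its Smith normal form has invariant factors (1,1,1,1,1,1).

Boundary ∂_3: C_3 → C_2 sends each 3-simplex σ to the alternating sum Σ_i (−1)^i (σ with its i-th vertex removed). For instance
  ∂PQRS = QRS − PRS + PQS − PQR,
  ∂PQST = QST − PST + PQT − PQS.
The 10×5 boundary matrix has rank 4 and Smith normal form diag(1,1,1,1).

Reading off H_k = ker ∂_k / im ∂_{k+1}:

  H_0: rank C_0 − rank ∂_1 = 5 − 4 = 1, and the invariant factors of ∂_1 are all 1, so H_0 = Z.
  H_1: rank ker ∂_1 − rank ∂_2 = (10 − 4) − 6 = 0, and the invariant factors of ∂_2 are all 1, so H_1 = 0.
  H_2: rank ker ∂_2 − rank ∂_3 = (10 − 6) − 4 = 0, and the invariant factors of ∂_3 are all 1, so H_2 = 0.
  H_3: rank ker ∂_3 − rank ∂_4 = (5 − 4) − 0 = 1, and there is no ∂_4, so H_3 = Z.

As a check, the Euler characteristic is 5 − 10 + 10 − 5 = 0, which agrees with 1 − 0 + 0 − 1 = 0.

Hence the Betti numbers are b_0 = 1, b_1 = 0, b_2 = 0, b_3 = 1.

b_0 = 1, b_1 = 0, b_2 = 0, b_3 = 1.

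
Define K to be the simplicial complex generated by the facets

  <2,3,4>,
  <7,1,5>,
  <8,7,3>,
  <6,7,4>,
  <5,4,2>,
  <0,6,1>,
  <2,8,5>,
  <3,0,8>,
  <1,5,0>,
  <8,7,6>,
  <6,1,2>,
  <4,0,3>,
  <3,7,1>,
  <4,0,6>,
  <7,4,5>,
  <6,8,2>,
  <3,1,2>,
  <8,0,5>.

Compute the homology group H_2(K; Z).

We work with the vertex ordering 0 < 1 < 2 < 3 < 4 < 5 < 6 < 7 < 8. The simplices of K, each written with vertices in increasing order, are:

  0-simplices (9): [0], [1], [2], [3], [4], [5], [6], [7], [8]
  1-simplices (27): (27 of them)
  2-simplices (18): [0,1,5], [0,1,6], [0,3,4], [0,3,8], [0,4,6], [0,5,8], [1,2,3], [1,2,6], [1,3,7], [1,5,7], [2,3,4], [2,4,5], [2,5,8], [2,6,8], [3,7,8], [4,5,7], [4,6,7], [6,7,8]

Hence C_0 ≅ Z^9, C_1 ≅ Z^27, C_2 ≅ Z^18.

Boundary ∂_1: C_1 → C_0 sends each edge [p,q] (with p < q) to q − p.
The 9×27 boundary matrix has rank 8 and Smith normal form diag(1,1,1,1,1,1,1,1).

The boundary map ∂_2: C_2 → C_1 maps a triangle to the signed sum of its edges. For instance
  ∂[4,5,7] = [5,7] − [4,7] + [4,5],
  ∂[6,7,8] = [7,8] − [6,8] + [6,7].
The 27×18 boundary matrix has rank 17 and Smith normal form diag(1,1,1,1,1,1,1,1,1,1,1,1,1,1,1,1,1).

Reading off H_k = ker ∂_k / im ∂_{k+1}:

  H_2: rank ker ∂_2 − rank ∂_3 = (18 − 17) − 0 = 1, and there is no ∂_3, so H_2 ≅ Z.

(K is a triangulation of the torus T^2.)

H_2 ≅ Z.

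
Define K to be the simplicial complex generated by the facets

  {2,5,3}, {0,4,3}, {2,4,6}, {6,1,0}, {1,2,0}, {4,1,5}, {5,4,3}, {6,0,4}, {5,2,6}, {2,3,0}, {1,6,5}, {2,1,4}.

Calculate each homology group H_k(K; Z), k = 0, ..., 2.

H_0 = Z,  H_1 = Z/2,  H_2 = 0.

Take the total order 0 < 1 < 2 < 3 < 4 < 5 < 6 on the vertex set. Then K (dimension 2) consists of the simplices:

  0-simplices (7): [0], [1], [2], [3], [4], [5], [6]
  1-simplices (18): [0,1], [0,2], [0,3], [0,4], [0,6], [1,2], [1,4], [1,5], [1,6], [2,3], [2,4], [2,5], [2,6], [3,4], [3,5], [4,5], [4,6], [5,6]
  2-simplices (12): [0,1,2], [0,1,6], [0,2,3], [0,3,4], [0,4,6], [1,2,4], [1,4,5], [1,5,6], [2,3,5], [2,4,6], [2,5,6], [3,4,5]

giving chain groups C_0 ≅ Z^7, C_1 ≅ Z^18, C_2 ≅ Z^12.

∂_1: C_1 → C_0 maps an edge to its endpoints' difference, ∂[p,q] = q − p.
This gives a 7×18 integer matrix of rank 6; reducing to Smith normal form yields diagonal entries (1,1,1,1,1,1).

The boundary map ∂_2: C_2 → C_1 sends each 2-simplex [p,q,r] to [q,r] − [p,r] + [p,q]. For instance
  ∂[2,3,5] = [3,5] − [2,5] + [2,3],
  ∂[0,3,4] = [3,4] − [0,4] + [0,3].
This gives a 18×12 integer matrix of rank 12; reducing to Smith normal form yields diagonal entries (1,1,1,1,1,1,1,1,1,1,1,2).

Computing H_k = (kernel of ∂_k) / (image of ∂_{k+1}):

  H_0: rank C_0 − rank ∂_1 = 7 − 6 = 1, and the invariant factors of ∂_1 are all 1, so H_0 ≅ Z.
  H_1: rank ker ∂_1 − rank ∂_2 = (18 − 6) − 12 = 0, and ∂_2 has invariant factor 2 > 1, so H_1 ≅ Z/2.
  H_2: rank ker ∂_2 − rank ∂_3 = (12 − 12) − 0 = 0, and there is no ∂_3, so H_2 ≅ 0.

As a check, the Euler characteristic is 7 − 18 + 12 = 1, which agrees with 1 − 0 + 0 = 1.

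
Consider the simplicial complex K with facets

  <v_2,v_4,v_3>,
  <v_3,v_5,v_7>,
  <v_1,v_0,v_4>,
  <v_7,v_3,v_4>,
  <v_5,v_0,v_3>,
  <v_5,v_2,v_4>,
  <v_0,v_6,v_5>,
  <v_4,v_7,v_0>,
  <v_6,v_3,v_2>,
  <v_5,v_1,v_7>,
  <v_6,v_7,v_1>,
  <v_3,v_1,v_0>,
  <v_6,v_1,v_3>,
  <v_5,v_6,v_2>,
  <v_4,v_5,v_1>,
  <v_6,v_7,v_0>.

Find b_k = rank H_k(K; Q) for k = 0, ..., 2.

Fix the vertex order v_0 < v_1 < v_2 < v_3 < v_4 < v_5 < v_6 < v_7 and write every simplex with vertices in increasing order. Then dim K = 2 and the simplices of K are:

  0-simplices (8): [v_0], [v_1], [v_2], [v_3], [v_4], [v_5], [v_6], [v_7]
  1-simplices (24): (24 of them)
  2-simplices (16): (16 of them)

giving chain groups C_0 ≅ Z^8, C_1 ≅ Z^24, C_2 ≅ Z^16.

Boundary ∂_1: C_1 → C_0 sends each edge [p,q] (with p < q) to q − p. For instance
  ∂[v_0,v_7] = [v_7] − [v_0].
This gives a 8×24 integer matrix of rank 7; reducing to Smith normal form yields diagonal entries (1,1,1,1,1,1,1).

The boundary map ∂_2: C_2 → C_1 sends each 2-simplex [p,q,r] to [q,r] − [p,r] + [p,q]. For instance
  ∂[v_3,v_4,v_7] = [v_4,v_7] − [v_3,v_7] + [v_3,v_4],
  ∂[v_2,v_3,v_6] = [v_3,v_6] − [v_2,v_6] + [v_2,v_3].
The 24×16 boundary matrix has rank 15 and Smith normal form diag(1,1,1,1,1,1,1,1,1,1,1,1,1,1,1).

Reading off H_k = ker ∂_k / im ∂_{k+1}:

  H_0: rank C_0 − rank ∂_1 = 8 − 7 = 1, and the invariant factors of ∂_1 are all 1, so H_0 ≅ Z.
  H_1: rank ker ∂_1 − rank ∂_2 = (24 − 7) − 15 = 2, and the invariant factors of ∂_2 are all 1, so H_1 ≅ Z^2.
  H_2: rank ker ∂_2 − rank ∂_3 = (16 − 15) − 0 = 1, and there is no ∂_3, so H_2 ≅ Z.

Hence the Betti numbers are b_0 = 1, b_1 = 2, b_2 = 1.

b_0 = 1, b_1 = 2, b_2 = 1.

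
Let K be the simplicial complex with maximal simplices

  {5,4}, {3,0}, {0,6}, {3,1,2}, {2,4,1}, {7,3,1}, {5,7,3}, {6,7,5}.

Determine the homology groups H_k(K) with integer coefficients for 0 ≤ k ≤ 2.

H_0 ≅ Z,  H_1 ≅ Z^2,  H_2 = 0.

Fix the vertex order 0 < 1 < 2 < 3 < 4 < 5 < 6 < 7 and write every simplex with vertices in increasing order. Then dim K = 2 and the simplices of K are:

  0-simplices (8): [0], [1], [2], [3], [4], [5], [6], [7]
  1-simplices (14): [0,3], [0,6], [1,2], [1,3], [1,4], [1,7], [2,3], [2,4], [3,5], [3,7], [4,5], [5,6], [5,7], [6,7]
  2-simplices (5): [1,2,3], [1,2,4], [1,3,7], [3,5,7], [5,6,7]

Hence C_0 ≅ Z^8, C_1 ≅ Z^14, C_2 ≅ Z^5.

The boundary map ∂_1: C_1 → C_0 is given by ∂[p,q] = [q] − [p].
The resulting 8×14 matrix has rank 7, and its Smith normal form has invariant factors (1,1,1,1,1,1,1).

The boundary map ∂_2: C_2 → C_1 sends each 2-simplex [p,q,r] to [q,r] − [p,r] + [p,q]. For instance
  ∂[5,6,7] = [6,7] − [5,7] + [5,6],
  ∂[3,5,7] = [5,7] − [3,7] + [3,5].
As a 14×5 matrix over Z this has rank 5, with invariant factors (1,1,1,1,1).

Computing H_k = (kernel of ∂_k) / (image of ∂_{k+1}):

  H_0: rank C_0 − rank ∂_1 = 8 − 7 = 1, and the invariant factors of ∂_1 are all 1, so H_0 = Z.
  H_1: rank ker ∂_1 − rank ∂_2 = (14 − 7) − 5 = 2, and the invariant factors of ∂_2 are all 1, so H_1 = Z^2.
  H_2: rank ker ∂_2 − rank ∂_3 = (5 − 5) − 0 = 0, and there is no ∂_3, so H_2 = 0.

As a check, the Euler characteristic is 8 − 14 + 5 = -1, which agrees with 1 − 2 + 0 = -1.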